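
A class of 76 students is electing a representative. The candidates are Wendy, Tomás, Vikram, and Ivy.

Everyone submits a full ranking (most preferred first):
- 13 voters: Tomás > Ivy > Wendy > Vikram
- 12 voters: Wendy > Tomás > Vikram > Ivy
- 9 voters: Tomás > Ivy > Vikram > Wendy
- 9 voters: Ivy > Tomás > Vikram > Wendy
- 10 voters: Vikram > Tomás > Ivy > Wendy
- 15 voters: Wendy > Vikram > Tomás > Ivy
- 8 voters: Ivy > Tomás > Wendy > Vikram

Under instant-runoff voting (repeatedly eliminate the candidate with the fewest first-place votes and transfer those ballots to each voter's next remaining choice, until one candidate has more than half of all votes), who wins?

Round 1: Wendy 27, Tomás 22, Vikram 10, Ivy 17. Vikram eliminated.
Round 2: Wendy 27, Tomás 32, Ivy 17. Ivy eliminated.
Round 3: Wendy 27, Tomás 49. Tomás has a majority (≥39).

Tomás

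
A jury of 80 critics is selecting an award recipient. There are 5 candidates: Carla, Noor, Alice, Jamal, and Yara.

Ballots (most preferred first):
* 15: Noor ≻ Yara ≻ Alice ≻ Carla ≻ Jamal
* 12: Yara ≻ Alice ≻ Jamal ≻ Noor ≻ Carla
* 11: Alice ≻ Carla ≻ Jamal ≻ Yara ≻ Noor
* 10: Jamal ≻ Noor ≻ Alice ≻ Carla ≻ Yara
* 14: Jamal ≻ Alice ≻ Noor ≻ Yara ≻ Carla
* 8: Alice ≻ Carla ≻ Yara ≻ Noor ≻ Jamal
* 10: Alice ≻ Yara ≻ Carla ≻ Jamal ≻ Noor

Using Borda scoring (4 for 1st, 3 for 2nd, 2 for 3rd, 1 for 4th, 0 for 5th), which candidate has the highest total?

Carla: 15×1 + 12×0 + 11×3 + 10×1 + 14×0 + 8×3 + 10×2 = 102
Noor: 15×4 + 12×1 + 11×0 + 10×3 + 14×2 + 8×1 + 10×0 = 138
Alice: 15×2 + 12×3 + 11×4 + 10×2 + 14×3 + 8×4 + 10×4 = 244
Jamal: 15×0 + 12×2 + 11×2 + 10×4 + 14×4 + 8×0 + 10×1 = 152
Yara: 15×3 + 12×4 + 11×1 + 10×0 + 14×1 + 8×2 + 10×3 = 164

Alice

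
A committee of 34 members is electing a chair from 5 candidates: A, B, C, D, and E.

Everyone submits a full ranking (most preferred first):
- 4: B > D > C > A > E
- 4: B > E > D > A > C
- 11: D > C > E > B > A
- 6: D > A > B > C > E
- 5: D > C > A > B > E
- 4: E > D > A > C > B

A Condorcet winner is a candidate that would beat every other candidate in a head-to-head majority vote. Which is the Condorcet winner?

D

D vs A: 34–0
D vs B: 26–8
D vs C: 34–0
D vs E: 26–8
D beats every other candidate.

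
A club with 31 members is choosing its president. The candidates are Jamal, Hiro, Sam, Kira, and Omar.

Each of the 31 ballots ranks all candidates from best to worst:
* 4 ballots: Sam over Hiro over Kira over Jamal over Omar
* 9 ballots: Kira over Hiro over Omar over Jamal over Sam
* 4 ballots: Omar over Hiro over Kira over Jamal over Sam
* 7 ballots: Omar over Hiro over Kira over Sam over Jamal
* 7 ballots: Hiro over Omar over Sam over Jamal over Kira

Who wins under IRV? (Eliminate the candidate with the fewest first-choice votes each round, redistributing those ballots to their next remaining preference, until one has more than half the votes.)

Hiro

Round 1: Jamal 0, Hiro 7, Sam 4, Kira 9, Omar 11. Jamal eliminated.
Round 2: Hiro 7, Sam 4, Kira 9, Omar 11. Sam eliminated.
Round 3: Hiro 11, Kira 9, Omar 11. Kira eliminated.
Round 4: Hiro 20, Omar 11. Hiro has a majority (≥16).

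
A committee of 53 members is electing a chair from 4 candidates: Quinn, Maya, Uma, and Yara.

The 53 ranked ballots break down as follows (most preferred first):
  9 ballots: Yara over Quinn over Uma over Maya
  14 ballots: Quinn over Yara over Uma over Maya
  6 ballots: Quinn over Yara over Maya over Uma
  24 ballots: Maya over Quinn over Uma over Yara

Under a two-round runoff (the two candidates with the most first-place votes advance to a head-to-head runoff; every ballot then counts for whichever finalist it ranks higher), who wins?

Quinn

Round 1 first-place votes: Quinn 20, Maya 24, Uma 0, Yara 9. Maya and Quinn advance.
Runoff: Maya is ranked above Quinn on 24 ballots, Quinn above Maya on 29.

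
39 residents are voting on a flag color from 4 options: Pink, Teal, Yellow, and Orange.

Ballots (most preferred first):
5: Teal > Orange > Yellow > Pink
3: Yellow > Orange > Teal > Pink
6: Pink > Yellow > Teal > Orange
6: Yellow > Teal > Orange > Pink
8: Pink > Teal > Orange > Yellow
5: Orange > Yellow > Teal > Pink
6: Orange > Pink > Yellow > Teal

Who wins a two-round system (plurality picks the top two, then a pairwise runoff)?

Round 1 first-place votes: Pink 14, Teal 5, Yellow 9, Orange 11. Pink and Orange advance.
Runoff: Pink is ranked above Orange on 14 ballots, Orange above Pink on 25.

Orange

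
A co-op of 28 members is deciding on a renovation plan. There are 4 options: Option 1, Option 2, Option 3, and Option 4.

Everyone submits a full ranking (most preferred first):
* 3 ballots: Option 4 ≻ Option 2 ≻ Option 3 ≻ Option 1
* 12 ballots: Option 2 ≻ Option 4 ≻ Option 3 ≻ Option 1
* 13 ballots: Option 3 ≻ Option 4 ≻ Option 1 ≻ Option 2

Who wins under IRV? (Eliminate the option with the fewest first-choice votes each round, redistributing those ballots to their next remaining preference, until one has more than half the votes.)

Round 1: Option 1 0, Option 2 12, Option 3 13, Option 4 3. Option 1 eliminated.
Round 2: Option 2 12, Option 3 13, Option 4 3. Option 4 eliminated.
Round 3: Option 2 15, Option 3 13. Option 2 has a majority (≥15).

Option 2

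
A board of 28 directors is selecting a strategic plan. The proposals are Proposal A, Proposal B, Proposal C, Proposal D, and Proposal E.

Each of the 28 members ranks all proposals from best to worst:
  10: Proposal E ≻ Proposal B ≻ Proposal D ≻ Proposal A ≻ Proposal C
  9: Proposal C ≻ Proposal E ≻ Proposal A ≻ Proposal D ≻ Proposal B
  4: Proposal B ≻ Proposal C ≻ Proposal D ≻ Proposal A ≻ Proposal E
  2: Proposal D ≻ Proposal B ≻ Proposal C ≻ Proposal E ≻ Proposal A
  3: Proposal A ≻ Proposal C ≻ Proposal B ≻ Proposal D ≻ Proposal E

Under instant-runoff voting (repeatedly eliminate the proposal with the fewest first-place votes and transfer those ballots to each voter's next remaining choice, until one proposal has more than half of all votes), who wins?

Round 1: Proposal A 3, Proposal B 4, Proposal C 9, Proposal D 2, Proposal E 10. Proposal D eliminated.
Round 2: Proposal A 3, Proposal B 6, Proposal C 9, Proposal E 10. Proposal A eliminated.
Round 3: Proposal B 6, Proposal C 12, Proposal E 10. Proposal B eliminated.
Round 4: Proposal C 18, Proposal E 10. Proposal C has a majority (≥15).

Proposal C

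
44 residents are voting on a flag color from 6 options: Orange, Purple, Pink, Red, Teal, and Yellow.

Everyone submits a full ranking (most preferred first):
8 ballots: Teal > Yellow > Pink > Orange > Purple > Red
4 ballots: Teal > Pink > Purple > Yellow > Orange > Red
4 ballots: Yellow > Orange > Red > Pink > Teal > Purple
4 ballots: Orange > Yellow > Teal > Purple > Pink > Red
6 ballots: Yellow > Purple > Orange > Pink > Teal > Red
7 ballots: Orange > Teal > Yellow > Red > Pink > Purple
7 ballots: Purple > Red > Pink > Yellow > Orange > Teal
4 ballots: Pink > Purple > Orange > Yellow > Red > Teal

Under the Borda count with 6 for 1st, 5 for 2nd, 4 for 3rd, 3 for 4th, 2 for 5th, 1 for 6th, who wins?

Orange: 8×3 + 4×2 + 4×5 + 4×6 + 6×4 + 7×6 + 7×2 + 4×4 = 172
Purple: 8×2 + 4×4 + 4×1 + 4×3 + 6×5 + 7×1 + 7×6 + 4×5 = 147
Pink: 8×4 + 4×5 + 4×3 + 4×2 + 6×3 + 7×2 + 7×4 + 4×6 = 156
Red: 8×1 + 4×1 + 4×4 + 4×1 + 6×1 + 7×3 + 7×5 + 4×2 = 102
Teal: 8×6 + 4×6 + 4×2 + 4×4 + 6×2 + 7×5 + 7×1 + 4×1 = 154
Yellow: 8×5 + 4×3 + 4×6 + 4×5 + 6×6 + 7×4 + 7×3 + 4×3 = 193

Yellow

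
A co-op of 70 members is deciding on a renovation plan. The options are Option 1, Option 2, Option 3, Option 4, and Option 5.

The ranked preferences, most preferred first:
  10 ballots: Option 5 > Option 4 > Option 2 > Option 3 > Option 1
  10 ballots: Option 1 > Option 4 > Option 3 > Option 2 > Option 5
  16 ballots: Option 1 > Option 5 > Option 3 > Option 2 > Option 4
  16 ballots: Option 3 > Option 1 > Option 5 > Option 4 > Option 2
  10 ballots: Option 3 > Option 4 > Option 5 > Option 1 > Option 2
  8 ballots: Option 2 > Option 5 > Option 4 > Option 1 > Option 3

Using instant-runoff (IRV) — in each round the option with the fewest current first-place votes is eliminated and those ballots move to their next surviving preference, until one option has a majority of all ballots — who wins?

Option 3

Round 1: Option 1 26, Option 2 8, Option 3 26, Option 4 0, Option 5 10. Option 4 eliminated.
Round 2: Option 1 26, Option 2 8, Option 3 26, Option 5 10. Option 2 eliminated.
Round 3: Option 1 26, Option 3 26, Option 5 18. Option 5 eliminated.
Round 4: Option 1 34, Option 3 36. Option 3 has a majority (≥36).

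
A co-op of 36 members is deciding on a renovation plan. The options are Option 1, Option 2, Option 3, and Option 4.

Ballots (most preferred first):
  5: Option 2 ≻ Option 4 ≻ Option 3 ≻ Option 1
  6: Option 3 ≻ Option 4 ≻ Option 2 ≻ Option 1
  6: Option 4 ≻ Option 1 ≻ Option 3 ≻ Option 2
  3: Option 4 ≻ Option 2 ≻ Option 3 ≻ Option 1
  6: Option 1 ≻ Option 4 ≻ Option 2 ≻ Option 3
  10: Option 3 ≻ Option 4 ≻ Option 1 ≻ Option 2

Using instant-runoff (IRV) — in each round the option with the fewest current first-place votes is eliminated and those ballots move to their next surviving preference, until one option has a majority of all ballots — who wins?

Option 4

Round 1: Option 1 6, Option 2 5, Option 3 16, Option 4 9. Option 2 eliminated.
Round 2: Option 1 6, Option 3 16, Option 4 14. Option 1 eliminated.
Round 3: Option 3 16, Option 4 20. Option 4 has a majority (≥19).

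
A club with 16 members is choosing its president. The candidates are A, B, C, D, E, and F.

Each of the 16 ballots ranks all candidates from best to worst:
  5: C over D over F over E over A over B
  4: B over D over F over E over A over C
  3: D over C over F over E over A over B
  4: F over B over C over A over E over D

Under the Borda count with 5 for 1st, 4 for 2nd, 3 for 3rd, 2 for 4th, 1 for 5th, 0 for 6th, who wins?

F

A: 5×1 + 4×1 + 3×1 + 4×2 = 20
B: 5×0 + 4×5 + 3×0 + 4×4 = 36
C: 5×5 + 4×0 + 3×4 + 4×3 = 49
D: 5×4 + 4×4 + 3×5 + 4×0 = 51
E: 5×2 + 4×2 + 3×2 + 4×1 = 28
F: 5×3 + 4×3 + 3×3 + 4×5 = 56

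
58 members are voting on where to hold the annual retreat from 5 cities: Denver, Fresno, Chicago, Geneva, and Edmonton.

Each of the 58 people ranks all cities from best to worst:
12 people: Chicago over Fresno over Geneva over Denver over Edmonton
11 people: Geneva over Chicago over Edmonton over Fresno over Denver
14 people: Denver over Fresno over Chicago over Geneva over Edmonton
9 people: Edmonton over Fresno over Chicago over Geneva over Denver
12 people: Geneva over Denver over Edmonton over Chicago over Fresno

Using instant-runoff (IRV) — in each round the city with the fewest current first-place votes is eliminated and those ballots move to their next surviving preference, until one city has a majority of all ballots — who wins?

Round 1: Denver 14, Fresno 0, Chicago 12, Geneva 23, Edmonton 9. Fresno eliminated.
Round 2: Denver 14, Chicago 12, Geneva 23, Edmonton 9. Edmonton eliminated.
Round 3: Denver 14, Chicago 21, Geneva 23. Denver eliminated.
Round 4: Chicago 35, Geneva 23. Chicago has a majority (≥30).

Chicago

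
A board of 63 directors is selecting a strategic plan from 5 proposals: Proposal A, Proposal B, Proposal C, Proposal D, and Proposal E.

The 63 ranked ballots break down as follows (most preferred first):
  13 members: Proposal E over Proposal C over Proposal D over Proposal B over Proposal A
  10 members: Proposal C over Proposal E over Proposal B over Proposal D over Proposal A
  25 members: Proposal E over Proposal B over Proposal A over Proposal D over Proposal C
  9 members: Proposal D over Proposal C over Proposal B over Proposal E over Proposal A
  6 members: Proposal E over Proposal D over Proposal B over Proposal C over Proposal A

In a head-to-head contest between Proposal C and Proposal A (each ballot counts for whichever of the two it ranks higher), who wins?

Proposal C is ranked above Proposal A on 38 ballots; Proposal A above Proposal C on 25.

Proposal C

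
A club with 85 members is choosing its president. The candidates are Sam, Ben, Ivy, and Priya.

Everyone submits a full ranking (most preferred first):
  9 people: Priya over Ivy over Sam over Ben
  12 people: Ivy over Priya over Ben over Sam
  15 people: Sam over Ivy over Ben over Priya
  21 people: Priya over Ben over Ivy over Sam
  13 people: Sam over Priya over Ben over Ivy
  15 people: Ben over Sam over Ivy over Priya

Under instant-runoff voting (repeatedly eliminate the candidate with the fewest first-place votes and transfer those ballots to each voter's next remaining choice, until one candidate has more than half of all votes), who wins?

Round 1: Sam 28, Ben 15, Ivy 12, Priya 30. Ivy eliminated.
Round 2: Sam 28, Ben 15, Priya 42. Ben eliminated.
Round 3: Sam 43, Priya 42. Sam has a majority (≥43).

Sam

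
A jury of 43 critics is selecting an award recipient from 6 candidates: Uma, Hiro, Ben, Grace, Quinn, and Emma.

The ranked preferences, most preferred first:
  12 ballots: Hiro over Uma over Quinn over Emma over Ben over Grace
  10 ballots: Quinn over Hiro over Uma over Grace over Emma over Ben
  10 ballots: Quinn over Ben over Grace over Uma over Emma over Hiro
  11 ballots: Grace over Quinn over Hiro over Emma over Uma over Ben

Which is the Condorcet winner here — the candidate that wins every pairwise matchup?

Quinn

Quinn vs Uma: 31–12
Quinn vs Hiro: 31–12
Quinn vs Ben: 43–0
Quinn vs Grace: 32–11
Quinn vs Emma: 43–0
Quinn beats every other candidate.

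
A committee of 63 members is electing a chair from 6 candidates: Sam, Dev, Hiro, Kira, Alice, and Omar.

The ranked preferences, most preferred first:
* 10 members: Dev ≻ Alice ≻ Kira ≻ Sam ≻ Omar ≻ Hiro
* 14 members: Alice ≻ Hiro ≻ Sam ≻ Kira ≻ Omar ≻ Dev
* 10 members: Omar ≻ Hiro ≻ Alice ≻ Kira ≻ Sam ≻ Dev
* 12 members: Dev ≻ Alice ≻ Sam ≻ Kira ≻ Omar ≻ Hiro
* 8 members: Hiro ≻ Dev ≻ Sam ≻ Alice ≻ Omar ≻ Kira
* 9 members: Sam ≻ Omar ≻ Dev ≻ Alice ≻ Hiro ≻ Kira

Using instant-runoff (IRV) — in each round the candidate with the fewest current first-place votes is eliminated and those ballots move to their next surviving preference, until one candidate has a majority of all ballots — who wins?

Round 1: Sam 9, Dev 22, Hiro 8, Kira 0, Alice 14, Omar 10. Kira eliminated.
Round 2: Sam 9, Dev 22, Hiro 8, Alice 14, Omar 10. Hiro eliminated.
Round 3: Sam 9, Dev 30, Alice 14, Omar 10. Sam eliminated.
Round 4: Dev 30, Alice 14, Omar 19. Alice eliminated.
Round 5: Dev 30, Omar 33. Omar has a majority (≥32).

Omar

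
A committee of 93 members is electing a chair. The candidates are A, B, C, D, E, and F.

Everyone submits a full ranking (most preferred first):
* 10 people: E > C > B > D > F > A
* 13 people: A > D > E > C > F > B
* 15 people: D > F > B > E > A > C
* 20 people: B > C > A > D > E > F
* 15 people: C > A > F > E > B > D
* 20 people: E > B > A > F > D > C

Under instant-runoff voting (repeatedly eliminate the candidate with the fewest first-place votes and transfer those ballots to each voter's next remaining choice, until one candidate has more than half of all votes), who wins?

Round 1: A 13, B 20, C 15, D 15, E 30, F 0. F eliminated.
Round 2: A 13, B 20, C 15, D 15, E 30. A eliminated.
Round 3: B 20, C 15, D 28, E 30. C eliminated.
Round 4: B 20, D 28, E 45. B eliminated.
Round 5: D 48, E 45. D has a majority (≥47).

D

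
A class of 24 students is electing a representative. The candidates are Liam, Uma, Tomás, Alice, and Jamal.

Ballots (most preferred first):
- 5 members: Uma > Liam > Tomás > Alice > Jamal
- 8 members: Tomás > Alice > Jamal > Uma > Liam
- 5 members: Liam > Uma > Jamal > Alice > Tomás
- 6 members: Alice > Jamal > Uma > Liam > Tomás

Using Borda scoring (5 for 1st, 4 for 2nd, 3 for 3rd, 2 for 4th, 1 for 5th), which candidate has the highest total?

Alice

Liam: 5×4 + 8×1 + 5×5 + 6×2 = 65
Uma: 5×5 + 8×2 + 5×4 + 6×3 = 79
Tomás: 5×3 + 8×5 + 5×1 + 6×1 = 66
Alice: 5×2 + 8×4 + 5×2 + 6×5 = 82
Jamal: 5×1 + 8×3 + 5×3 + 6×4 = 68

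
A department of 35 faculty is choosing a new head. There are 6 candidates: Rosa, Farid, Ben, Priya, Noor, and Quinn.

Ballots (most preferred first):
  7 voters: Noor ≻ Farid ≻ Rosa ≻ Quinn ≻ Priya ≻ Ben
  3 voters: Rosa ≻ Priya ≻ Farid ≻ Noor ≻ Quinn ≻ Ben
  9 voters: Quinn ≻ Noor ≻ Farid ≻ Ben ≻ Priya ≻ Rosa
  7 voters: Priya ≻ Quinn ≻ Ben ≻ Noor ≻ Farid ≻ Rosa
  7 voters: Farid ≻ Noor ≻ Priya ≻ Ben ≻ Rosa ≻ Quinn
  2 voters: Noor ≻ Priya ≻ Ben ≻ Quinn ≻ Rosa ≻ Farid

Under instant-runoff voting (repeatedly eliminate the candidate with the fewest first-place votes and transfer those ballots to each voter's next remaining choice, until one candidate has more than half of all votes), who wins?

Round 1: Rosa 3, Farid 7, Ben 0, Priya 7, Noor 9, Quinn 9. Ben eliminated.
Round 2: Rosa 3, Farid 7, Priya 7, Noor 9, Quinn 9. Rosa eliminated.
Round 3: Farid 7, Priya 10, Noor 9, Quinn 9. Farid eliminated.
Round 4: Priya 10, Noor 16, Quinn 9. Quinn eliminated.
Round 5: Priya 10, Noor 25. Noor has a majority (≥18).

Noor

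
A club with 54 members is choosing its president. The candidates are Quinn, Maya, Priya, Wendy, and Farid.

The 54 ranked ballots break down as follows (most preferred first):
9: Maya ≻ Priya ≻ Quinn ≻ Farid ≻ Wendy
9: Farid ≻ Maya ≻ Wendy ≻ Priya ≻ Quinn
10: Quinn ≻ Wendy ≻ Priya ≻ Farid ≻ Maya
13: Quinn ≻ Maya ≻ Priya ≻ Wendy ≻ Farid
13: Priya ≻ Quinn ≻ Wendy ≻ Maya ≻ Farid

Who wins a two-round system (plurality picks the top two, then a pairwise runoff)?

Priya

Round 1 first-place votes: Quinn 23, Maya 9, Priya 13, Wendy 0, Farid 9. Quinn and Priya advance.
Runoff: Quinn is ranked above Priya on 23 ballots, Priya above Quinn on 31.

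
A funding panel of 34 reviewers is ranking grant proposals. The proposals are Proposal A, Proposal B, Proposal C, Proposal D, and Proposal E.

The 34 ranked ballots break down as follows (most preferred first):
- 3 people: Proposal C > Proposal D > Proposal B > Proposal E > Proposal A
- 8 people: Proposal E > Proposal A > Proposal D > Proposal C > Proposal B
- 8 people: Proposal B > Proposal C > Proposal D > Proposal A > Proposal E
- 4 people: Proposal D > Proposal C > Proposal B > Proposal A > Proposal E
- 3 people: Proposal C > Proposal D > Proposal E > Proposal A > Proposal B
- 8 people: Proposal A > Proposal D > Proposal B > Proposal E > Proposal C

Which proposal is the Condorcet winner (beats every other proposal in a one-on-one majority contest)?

Proposal D

Proposal D vs Proposal A: 18–16
Proposal D vs Proposal B: 26–8
Proposal D vs Proposal C: 20–14
Proposal D vs Proposal E: 26–8
Proposal D beats every other proposal.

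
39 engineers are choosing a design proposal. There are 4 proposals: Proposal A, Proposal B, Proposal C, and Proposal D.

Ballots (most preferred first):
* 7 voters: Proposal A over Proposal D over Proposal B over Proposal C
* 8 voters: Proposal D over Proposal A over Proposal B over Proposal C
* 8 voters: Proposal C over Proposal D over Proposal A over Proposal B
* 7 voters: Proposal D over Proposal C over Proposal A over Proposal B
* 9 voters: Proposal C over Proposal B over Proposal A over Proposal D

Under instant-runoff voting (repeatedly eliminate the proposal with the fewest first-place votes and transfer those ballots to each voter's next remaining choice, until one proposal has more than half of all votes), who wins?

Proposal D

Round 1: Proposal A 7, Proposal B 0, Proposal C 17, Proposal D 15. Proposal B eliminated.
Round 2: Proposal A 7, Proposal C 17, Proposal D 15. Proposal A eliminated.
Round 3: Proposal C 17, Proposal D 22. Proposal D has a majority (≥20).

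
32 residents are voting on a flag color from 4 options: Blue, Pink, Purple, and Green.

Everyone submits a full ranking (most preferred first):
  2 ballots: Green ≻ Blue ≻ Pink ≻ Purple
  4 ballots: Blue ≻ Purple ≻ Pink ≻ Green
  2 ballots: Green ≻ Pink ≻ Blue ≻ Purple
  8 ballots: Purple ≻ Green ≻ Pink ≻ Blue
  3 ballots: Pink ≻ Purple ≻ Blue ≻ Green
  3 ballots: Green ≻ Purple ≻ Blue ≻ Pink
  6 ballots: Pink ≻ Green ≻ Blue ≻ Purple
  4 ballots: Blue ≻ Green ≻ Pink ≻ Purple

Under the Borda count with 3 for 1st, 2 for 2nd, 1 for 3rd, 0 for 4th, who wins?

Green

Blue: 2×2 + 4×3 + 2×1 + 8×0 + 3×1 + 3×1 + 6×1 + 4×3 = 42
Pink: 2×1 + 4×1 + 2×2 + 8×1 + 3×3 + 3×0 + 6×3 + 4×1 = 49
Purple: 2×0 + 4×2 + 2×0 + 8×3 + 3×2 + 3×2 + 6×0 + 4×0 = 44
Green: 2×3 + 4×0 + 2×3 + 8×2 + 3×0 + 3×3 + 6×2 + 4×2 = 57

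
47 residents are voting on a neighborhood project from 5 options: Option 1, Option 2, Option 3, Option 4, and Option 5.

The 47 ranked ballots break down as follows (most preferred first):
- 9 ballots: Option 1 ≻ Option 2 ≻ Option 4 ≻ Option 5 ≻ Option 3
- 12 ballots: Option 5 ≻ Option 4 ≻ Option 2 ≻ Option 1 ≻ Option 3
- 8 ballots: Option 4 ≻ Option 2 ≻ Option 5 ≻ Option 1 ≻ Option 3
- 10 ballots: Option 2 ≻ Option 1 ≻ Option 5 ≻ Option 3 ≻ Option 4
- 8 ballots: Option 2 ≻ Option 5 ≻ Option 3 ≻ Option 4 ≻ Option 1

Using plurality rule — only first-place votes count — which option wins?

Option 2

First-place votes: Option 1 9, Option 2 18, Option 3 0, Option 4 8, Option 5 12.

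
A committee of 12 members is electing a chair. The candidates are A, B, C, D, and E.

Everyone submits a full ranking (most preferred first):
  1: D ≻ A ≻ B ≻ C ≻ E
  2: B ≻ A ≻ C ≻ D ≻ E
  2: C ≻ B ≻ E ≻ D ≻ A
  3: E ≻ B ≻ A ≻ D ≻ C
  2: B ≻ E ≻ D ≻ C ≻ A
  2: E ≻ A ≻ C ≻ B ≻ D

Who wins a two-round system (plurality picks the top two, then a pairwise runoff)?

Round 1 first-place votes: A 0, B 4, C 2, D 1, E 5. E and B advance.
Runoff: E is ranked above B on 5 ballots, B above E on 7.

B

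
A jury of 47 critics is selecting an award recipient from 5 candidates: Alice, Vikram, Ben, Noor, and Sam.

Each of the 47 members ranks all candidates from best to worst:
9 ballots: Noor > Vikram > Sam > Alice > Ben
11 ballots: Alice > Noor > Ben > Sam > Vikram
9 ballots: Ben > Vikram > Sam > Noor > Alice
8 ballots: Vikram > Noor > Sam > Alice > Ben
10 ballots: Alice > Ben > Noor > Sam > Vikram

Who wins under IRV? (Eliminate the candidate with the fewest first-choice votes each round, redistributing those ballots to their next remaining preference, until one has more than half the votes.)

Round 1: Alice 21, Vikram 8, Ben 9, Noor 9, Sam 0. Sam eliminated.
Round 2: Alice 21, Vikram 8, Ben 9, Noor 9. Vikram eliminated.
Round 3: Alice 21, Ben 9, Noor 17. Ben eliminated.
Round 4: Alice 21, Noor 26. Noor has a majority (≥24).

Noor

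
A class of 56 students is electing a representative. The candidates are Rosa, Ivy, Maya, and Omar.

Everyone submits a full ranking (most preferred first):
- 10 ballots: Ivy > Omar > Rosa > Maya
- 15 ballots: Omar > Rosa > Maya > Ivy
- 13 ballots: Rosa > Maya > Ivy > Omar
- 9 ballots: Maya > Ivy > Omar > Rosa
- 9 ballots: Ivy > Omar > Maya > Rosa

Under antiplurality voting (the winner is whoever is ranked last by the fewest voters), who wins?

Last-place votes: Rosa 18, Ivy 15, Maya 10, Omar 13.

Maya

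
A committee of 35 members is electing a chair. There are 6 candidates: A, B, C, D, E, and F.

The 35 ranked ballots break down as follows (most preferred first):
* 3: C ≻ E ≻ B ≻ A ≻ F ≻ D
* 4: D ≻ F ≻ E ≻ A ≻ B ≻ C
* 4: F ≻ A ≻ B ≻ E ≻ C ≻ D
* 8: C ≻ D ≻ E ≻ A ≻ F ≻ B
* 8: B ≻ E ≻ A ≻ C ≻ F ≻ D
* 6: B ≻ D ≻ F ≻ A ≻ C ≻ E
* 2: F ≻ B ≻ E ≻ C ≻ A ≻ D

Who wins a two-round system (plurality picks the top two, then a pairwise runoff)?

Round 1 first-place votes: A 0, B 14, C 11, D 4, E 0, F 6. B and C advance.
Runoff: B is ranked above C on 24 ballots, C above B on 11.

B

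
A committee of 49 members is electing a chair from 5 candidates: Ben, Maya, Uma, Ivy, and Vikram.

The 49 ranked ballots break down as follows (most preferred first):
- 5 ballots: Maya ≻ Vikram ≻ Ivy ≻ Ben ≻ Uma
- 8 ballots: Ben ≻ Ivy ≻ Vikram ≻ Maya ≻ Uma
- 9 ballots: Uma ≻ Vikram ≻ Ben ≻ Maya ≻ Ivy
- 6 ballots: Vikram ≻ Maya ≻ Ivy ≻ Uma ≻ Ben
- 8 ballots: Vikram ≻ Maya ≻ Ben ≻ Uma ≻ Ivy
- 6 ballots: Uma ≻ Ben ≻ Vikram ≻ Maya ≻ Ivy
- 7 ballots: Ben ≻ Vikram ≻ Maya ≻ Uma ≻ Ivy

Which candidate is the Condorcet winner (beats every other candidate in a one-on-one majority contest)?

Vikram vs Ben: 28–21
Vikram vs Maya: 44–5
Vikram vs Uma: 34–15
Vikram vs Ivy: 41–8
Vikram beats every other candidate.

Vikram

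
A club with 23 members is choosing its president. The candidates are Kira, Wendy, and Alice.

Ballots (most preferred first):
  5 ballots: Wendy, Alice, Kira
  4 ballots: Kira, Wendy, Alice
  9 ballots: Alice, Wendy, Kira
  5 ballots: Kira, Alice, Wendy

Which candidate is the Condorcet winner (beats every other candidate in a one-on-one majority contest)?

Alice vs Kira: 14–9
Alice vs Wendy: 14–9
Alice beats every other candidate.

Alice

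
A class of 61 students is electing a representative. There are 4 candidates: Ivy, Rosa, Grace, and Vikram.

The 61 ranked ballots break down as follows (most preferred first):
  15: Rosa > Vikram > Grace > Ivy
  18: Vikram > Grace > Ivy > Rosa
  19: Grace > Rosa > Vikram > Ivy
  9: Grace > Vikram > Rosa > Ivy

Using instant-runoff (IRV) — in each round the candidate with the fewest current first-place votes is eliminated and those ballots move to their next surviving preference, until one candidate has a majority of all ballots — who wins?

Round 1: Ivy 0, Rosa 15, Grace 28, Vikram 18. Ivy eliminated.
Round 2: Rosa 15, Grace 28, Vikram 18. Rosa eliminated.
Round 3: Grace 28, Vikram 33. Vikram has a majority (≥31).

Vikram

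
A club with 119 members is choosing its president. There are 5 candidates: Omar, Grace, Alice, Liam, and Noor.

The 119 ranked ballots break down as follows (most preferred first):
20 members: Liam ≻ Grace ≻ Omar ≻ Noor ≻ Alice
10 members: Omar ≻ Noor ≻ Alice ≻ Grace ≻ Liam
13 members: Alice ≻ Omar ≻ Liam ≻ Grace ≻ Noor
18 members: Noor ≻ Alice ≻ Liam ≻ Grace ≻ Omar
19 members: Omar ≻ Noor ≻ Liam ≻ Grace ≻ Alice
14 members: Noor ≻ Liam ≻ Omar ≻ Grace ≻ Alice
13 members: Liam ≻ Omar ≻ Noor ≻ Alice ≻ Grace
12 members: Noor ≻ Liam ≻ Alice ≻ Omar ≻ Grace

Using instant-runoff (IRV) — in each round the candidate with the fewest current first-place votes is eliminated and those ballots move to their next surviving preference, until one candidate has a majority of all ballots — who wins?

Omar

Round 1: Omar 29, Grace 0, Alice 13, Liam 33, Noor 44. Grace eliminated.
Round 2: Omar 29, Alice 13, Liam 33, Noor 44. Alice eliminated.
Round 3: Omar 42, Liam 33, Noor 44. Liam eliminated.
Round 4: Omar 75, Noor 44. Omar has a majority (≥60).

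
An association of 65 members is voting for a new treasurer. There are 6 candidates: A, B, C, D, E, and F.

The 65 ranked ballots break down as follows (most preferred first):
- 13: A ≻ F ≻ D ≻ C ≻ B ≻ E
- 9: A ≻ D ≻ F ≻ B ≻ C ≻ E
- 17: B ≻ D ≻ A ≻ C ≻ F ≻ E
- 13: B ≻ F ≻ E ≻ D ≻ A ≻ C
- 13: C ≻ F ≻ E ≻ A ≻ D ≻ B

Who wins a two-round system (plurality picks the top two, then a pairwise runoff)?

Round 1 first-place votes: A 22, B 30, C 13, D 0, E 0, F 0. B and A advance.
Runoff: B is ranked above A on 30 ballots, A above B on 35.

A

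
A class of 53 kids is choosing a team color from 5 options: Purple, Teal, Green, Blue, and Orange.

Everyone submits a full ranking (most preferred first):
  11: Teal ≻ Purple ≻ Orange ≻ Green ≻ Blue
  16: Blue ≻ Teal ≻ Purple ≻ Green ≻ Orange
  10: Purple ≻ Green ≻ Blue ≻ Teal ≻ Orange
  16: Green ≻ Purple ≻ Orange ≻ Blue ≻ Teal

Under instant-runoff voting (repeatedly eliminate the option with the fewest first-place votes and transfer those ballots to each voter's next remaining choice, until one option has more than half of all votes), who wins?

Green

Round 1: Purple 10, Teal 11, Green 16, Blue 16, Orange 0. Orange eliminated.
Round 2: Purple 10, Teal 11, Green 16, Blue 16. Purple eliminated.
Round 3: Teal 11, Green 26, Blue 16. Teal eliminated.
Round 4: Green 37, Blue 16. Green has a majority (≥27).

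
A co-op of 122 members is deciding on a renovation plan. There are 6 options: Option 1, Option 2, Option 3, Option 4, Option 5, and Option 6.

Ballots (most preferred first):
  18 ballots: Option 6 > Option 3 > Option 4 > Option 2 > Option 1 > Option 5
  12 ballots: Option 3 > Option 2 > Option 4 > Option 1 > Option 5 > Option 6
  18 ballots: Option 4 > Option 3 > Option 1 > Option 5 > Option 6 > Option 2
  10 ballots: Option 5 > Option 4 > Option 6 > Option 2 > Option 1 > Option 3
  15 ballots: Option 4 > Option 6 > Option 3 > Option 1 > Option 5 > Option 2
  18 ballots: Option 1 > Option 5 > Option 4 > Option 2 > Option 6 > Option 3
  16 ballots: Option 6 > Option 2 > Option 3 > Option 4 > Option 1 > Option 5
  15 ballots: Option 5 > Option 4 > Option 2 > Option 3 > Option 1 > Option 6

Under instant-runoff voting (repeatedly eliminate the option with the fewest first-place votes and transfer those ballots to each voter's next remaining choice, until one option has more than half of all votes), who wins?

Option 4

Round 1: Option 1 18, Option 2 0, Option 3 12, Option 4 33, Option 5 25, Option 6 34. Option 2 eliminated.
Round 2: Option 1 18, Option 3 12, Option 4 33, Option 5 25, Option 6 34. Option 3 eliminated.
Round 3: Option 1 18, Option 4 45, Option 5 25, Option 6 34. Option 1 eliminated.
Round 4: Option 4 45, Option 5 43, Option 6 34. Option 6 eliminated.
Round 5: Option 4 79, Option 5 43. Option 4 has a majority (≥62).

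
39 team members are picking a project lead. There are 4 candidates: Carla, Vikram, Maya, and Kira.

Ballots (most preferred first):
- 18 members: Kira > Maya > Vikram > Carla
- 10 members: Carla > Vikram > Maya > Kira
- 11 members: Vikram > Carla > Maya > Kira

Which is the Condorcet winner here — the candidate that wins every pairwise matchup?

Vikram

Vikram vs Carla: 29–10
Vikram vs Maya: 21–18
Vikram vs Kira: 21–18
Vikram beats every other candidate.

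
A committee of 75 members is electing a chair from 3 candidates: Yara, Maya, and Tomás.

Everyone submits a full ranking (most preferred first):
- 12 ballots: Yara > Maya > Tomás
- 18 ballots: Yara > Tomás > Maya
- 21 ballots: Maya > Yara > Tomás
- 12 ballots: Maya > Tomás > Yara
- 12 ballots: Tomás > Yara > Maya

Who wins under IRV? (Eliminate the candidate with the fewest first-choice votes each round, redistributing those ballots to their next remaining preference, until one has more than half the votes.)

Round 1: Yara 30, Maya 33, Tomás 12. Tomás eliminated.
Round 2: Yara 42, Maya 33. Yara has a majority (≥38).

Yara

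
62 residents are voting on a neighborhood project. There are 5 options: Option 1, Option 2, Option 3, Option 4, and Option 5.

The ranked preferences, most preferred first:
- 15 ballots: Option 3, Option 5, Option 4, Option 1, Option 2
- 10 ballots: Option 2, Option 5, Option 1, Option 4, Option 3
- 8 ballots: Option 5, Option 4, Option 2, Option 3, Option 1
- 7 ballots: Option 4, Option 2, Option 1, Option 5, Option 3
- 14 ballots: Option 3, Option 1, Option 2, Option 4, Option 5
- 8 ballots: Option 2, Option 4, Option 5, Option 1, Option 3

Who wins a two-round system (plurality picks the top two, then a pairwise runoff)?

Option 2

Round 1 first-place votes: Option 1 0, Option 2 18, Option 3 29, Option 4 7, Option 5 8. Option 3 and Option 2 advance.
Runoff: Option 3 is ranked above Option 2 on 29 ballots, Option 2 above Option 3 on 33.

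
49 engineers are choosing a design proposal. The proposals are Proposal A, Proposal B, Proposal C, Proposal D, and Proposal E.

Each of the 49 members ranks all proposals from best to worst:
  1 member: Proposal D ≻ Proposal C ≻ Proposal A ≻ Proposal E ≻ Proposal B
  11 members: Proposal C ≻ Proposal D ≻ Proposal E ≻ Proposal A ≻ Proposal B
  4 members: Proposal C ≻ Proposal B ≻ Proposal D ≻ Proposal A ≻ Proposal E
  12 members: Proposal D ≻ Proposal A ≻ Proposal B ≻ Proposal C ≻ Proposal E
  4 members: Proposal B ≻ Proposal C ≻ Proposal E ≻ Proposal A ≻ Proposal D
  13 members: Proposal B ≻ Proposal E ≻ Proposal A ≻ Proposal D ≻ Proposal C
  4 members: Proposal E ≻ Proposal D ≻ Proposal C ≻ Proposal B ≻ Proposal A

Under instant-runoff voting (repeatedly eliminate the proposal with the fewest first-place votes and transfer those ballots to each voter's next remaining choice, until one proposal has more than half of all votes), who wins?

Proposal D

Round 1: Proposal A 0, Proposal B 17, Proposal C 15, Proposal D 13, Proposal E 4. Proposal A eliminated.
Round 2: Proposal B 17, Proposal C 15, Proposal D 13, Proposal E 4. Proposal E eliminated.
Round 3: Proposal B 17, Proposal C 15, Proposal D 17. Proposal C eliminated.
Round 4: Proposal B 21, Proposal D 28. Proposal D has a majority (≥25).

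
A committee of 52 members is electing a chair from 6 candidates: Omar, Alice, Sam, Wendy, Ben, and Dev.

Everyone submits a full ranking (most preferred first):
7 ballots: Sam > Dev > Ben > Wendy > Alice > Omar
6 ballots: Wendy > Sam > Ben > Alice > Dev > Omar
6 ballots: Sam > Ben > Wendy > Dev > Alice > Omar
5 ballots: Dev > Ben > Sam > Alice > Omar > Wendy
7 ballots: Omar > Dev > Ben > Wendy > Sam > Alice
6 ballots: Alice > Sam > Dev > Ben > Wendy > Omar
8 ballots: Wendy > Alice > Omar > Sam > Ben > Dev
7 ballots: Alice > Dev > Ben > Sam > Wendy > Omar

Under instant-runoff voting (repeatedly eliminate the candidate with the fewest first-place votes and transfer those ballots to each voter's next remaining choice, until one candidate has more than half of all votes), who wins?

Round 1: Omar 7, Alice 13, Sam 13, Wendy 14, Ben 0, Dev 5. Ben eliminated.
Round 2: Omar 7, Alice 13, Sam 13, Wendy 14, Dev 5. Dev eliminated.
Round 3: Omar 7, Alice 13, Sam 18, Wendy 14. Omar eliminated.
Round 4: Alice 13, Sam 18, Wendy 21. Alice eliminated.
Round 5: Sam 31, Wendy 21. Sam has a majority (≥27).

Sam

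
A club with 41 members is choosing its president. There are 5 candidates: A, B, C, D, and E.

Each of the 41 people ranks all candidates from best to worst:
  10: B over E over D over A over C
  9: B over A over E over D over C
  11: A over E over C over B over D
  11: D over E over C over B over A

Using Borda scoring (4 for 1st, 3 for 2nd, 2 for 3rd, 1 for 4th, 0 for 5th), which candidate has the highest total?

E

A: 10×1 + 9×3 + 11×4 + 11×0 = 81
B: 10×4 + 9×4 + 11×1 + 11×1 = 98
C: 10×0 + 9×0 + 11×2 + 11×2 = 44
D: 10×2 + 9×1 + 11×0 + 11×4 = 73
E: 10×3 + 9×2 + 11×3 + 11×3 = 114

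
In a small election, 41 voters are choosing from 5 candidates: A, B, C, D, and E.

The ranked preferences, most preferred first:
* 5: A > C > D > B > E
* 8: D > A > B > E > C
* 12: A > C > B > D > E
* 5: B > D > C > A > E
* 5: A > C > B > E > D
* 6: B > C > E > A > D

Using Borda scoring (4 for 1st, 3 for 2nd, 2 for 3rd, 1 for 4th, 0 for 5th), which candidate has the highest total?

A

A: 5×4 + 8×3 + 12×4 + 5×1 + 5×4 + 6×1 = 123
B: 5×1 + 8×2 + 12×2 + 5×4 + 5×2 + 6×4 = 99
C: 5×3 + 8×0 + 12×3 + 5×2 + 5×3 + 6×3 = 94
D: 5×2 + 8×4 + 12×1 + 5×3 + 5×0 + 6×0 = 69
E: 5×0 + 8×1 + 12×0 + 5×0 + 5×1 + 6×2 = 25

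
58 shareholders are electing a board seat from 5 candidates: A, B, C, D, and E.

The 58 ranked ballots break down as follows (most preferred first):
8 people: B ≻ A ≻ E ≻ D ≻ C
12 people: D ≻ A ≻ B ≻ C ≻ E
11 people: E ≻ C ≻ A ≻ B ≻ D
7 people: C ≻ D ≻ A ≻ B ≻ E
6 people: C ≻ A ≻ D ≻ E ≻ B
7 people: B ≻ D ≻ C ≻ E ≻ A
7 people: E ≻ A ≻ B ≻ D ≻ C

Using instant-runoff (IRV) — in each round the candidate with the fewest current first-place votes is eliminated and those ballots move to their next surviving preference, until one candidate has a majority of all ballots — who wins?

Round 1: A 0, B 15, C 13, D 12, E 18. A eliminated.
Round 2: B 15, C 13, D 12, E 18. D eliminated.
Round 3: B 27, C 13, E 18. C eliminated.
Round 4: B 34, E 24. B has a majority (≥30).

B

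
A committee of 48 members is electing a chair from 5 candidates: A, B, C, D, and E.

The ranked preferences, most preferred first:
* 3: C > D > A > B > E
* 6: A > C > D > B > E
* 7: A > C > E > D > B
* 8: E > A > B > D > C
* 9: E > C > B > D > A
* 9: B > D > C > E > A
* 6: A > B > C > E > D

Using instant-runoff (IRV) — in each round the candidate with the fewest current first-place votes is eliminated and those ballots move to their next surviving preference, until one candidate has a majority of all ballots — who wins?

Round 1: A 19, B 9, C 3, D 0, E 17. D eliminated.
Round 2: A 19, B 9, C 3, E 17. C eliminated.
Round 3: A 22, B 9, E 17. B eliminated.
Round 4: A 22, E 26. E has a majority (≥25).

E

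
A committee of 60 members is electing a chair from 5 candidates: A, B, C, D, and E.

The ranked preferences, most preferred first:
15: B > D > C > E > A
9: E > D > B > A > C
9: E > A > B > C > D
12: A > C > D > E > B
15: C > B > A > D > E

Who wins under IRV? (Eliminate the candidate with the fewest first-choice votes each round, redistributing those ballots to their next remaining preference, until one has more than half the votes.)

C

Round 1: A 12, B 15, C 15, D 0, E 18. D eliminated.
Round 2: A 12, B 15, C 15, E 18. A eliminated.
Round 3: B 15, C 27, E 18. B eliminated.
Round 4: C 42, E 18. C has a majority (≥31).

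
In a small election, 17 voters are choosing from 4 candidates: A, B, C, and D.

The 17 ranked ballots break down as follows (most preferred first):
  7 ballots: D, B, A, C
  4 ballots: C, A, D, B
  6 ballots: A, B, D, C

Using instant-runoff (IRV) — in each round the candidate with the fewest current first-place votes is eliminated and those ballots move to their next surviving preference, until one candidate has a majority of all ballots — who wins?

Round 1: A 6, B 0, C 4, D 7. B eliminated.
Round 2: A 6, C 4, D 7. C eliminated.
Round 3: A 10, D 7. A has a majority (≥9).

A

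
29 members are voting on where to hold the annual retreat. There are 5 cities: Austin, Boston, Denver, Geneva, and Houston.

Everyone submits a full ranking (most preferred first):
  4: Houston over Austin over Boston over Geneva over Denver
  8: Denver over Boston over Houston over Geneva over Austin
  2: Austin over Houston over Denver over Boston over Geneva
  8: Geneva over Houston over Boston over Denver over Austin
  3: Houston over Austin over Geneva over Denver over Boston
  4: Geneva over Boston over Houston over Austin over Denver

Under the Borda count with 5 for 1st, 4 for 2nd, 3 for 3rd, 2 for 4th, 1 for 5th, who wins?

Houston

Austin: 4×4 + 8×1 + 2×5 + 8×1 + 3×4 + 4×2 = 62
Boston: 4×3 + 8×4 + 2×2 + 8×3 + 3×1 + 4×4 = 91
Denver: 4×1 + 8×5 + 2×3 + 8×2 + 3×2 + 4×1 = 76
Geneva: 4×2 + 8×2 + 2×1 + 8×5 + 3×3 + 4×5 = 95
Houston: 4×5 + 8×3 + 2×4 + 8×4 + 3×5 + 4×3 = 111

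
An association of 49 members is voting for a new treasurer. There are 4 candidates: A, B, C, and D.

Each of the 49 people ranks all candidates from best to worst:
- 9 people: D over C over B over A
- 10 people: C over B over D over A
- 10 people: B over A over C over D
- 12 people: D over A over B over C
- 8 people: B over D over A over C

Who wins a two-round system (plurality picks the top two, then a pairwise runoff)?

B

Round 1 first-place votes: A 0, B 18, C 10, D 21. D and B advance.
Runoff: D is ranked above B on 21 ballots, B above D on 28.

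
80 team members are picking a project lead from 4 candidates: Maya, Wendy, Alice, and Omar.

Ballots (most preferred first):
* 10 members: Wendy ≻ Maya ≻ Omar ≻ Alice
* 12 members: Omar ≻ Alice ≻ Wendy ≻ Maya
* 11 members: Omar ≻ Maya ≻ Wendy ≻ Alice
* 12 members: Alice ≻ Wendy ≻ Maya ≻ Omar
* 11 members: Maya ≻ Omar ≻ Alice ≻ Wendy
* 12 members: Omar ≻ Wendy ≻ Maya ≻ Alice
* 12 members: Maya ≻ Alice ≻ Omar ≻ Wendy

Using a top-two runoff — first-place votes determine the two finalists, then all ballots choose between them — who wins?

Round 1 first-place votes: Maya 23, Wendy 10, Alice 12, Omar 35. Omar and Maya advance.
Runoff: Omar is ranked above Maya on 35 ballots, Maya above Omar on 45.

Maya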